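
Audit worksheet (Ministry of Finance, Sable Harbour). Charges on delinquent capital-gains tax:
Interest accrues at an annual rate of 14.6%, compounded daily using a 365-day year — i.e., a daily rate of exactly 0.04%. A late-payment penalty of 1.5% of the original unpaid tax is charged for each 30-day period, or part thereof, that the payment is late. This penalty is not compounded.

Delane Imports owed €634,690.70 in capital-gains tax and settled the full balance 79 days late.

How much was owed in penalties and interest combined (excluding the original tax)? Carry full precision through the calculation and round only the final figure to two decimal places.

Penalty periods: ⌈79/30⌉ = 3; penalty = 3 × 1.5% × €634,690.70 = €28,561.08…
Interest: €634,690.70 × ((1 + 0.0004)^79 − 1) = €634,690.70 × 0.03209806… = €20,372.3400…
Penalties + interest = €28,561.0815 + €20,372.3400… = €48,933.42

€48,933.42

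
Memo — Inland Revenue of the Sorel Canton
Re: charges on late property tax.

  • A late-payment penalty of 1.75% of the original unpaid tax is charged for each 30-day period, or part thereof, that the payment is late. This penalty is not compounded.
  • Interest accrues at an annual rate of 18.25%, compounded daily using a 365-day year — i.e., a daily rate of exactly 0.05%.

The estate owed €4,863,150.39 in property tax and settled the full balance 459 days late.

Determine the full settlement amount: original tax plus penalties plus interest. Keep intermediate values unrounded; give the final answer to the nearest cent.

Penalty periods: ⌈459/30⌉ = 16; penalty = 16 × 1.75% × €4,863,150.39 = €1,361,682.11…
Interest: €4,863,150.39 × ((1 + 0.0005)^459 − 1) = €4,863,150.39 × 0.25789872… = €1,254,200.2474…
Total = €4,863,150.39 + €1,361,682.1092 + €1,254,200.2474… = €7,479,032.75

€7,479,032.75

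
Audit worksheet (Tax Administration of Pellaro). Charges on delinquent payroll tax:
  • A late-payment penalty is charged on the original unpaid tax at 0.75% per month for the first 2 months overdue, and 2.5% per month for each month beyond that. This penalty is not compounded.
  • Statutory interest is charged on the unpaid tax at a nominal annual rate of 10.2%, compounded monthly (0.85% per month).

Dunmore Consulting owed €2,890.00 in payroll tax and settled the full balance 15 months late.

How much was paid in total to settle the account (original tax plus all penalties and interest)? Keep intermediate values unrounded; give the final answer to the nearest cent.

€4,263.83

Penalty, months 1–2: 2 × 0.75% × €2,890.00 = €43.35
Penalty, months 3–15: 13 × 2.5% × €2,890.00 = €939.25
Interest: €2,890.00 × ((1 + 0.0085)^15 − 1) = €2,890.00 × 0.1353729… = €391.2278…
Total = €2,890.00 + €982.6000 + €391.2278… = €4,263.83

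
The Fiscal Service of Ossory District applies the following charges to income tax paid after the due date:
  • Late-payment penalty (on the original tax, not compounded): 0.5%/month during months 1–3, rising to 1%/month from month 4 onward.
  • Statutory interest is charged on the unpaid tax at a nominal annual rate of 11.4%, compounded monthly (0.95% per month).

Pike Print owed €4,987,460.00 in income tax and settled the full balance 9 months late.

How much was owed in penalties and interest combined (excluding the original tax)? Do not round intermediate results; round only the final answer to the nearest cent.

Penalty, months 1–3: 3 × 0.5% × €4,987,460.00 = €74,811.90
Penalty, months 4–9: 6 × 1% × €4,987,460.00 = €299,247.60
Interest: €4,987,460.00 × ((1 + 0.0095)^9 − 1) = €4,987,460.00 × 0.0888221… = €442,996.4494…
Penalties + interest = €374,059.5000 + €442,996.4494… = €817,055.95

€817,055.95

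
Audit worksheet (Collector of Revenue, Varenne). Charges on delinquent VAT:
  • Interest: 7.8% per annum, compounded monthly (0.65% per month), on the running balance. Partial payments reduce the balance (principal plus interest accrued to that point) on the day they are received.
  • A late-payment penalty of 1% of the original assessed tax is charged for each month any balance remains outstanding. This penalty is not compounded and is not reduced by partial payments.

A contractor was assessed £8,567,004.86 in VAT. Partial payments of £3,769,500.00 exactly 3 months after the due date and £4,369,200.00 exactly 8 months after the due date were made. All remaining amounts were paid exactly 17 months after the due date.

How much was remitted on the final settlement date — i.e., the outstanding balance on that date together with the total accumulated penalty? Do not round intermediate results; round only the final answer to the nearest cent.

£2,261,966.14

Balance at month 3: £8,567,004.8600 × (1 + 0.0065)^3 = £8,735,149.6753…
After £3,769,500.00 payment: £8,735,149.6753… − £3,769,500.00 = £4,965,649.6753…
Balance at month 8: £4,965,649.6753… × (1 + 0.0065)^5 = £5,129,144.9581…
After £4,369,200.00 payment: £5,129,144.9581… − £4,369,200.00 = £759,944.9581…
Balance at month 17: £759,944.9581… × (1 + 0.0065)^9 = £805,575.3172…
Penalty: 17 × 1% × £8,567,004.86 = £1,456,390.83…
Final settlement = outstanding balance + penalty = £805,575.3172… + £1,456,390.83… = £2,261,966.14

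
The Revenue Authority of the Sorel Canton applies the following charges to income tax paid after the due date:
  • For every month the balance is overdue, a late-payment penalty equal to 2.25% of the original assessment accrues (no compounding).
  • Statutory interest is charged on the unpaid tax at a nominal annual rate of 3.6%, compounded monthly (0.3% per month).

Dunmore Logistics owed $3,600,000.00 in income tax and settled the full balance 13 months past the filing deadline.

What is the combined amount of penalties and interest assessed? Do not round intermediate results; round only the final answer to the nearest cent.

Late-payment penalty = 2.25% × $3,600,000.00 × 13 mo = $1,053,000.00
Interest: $3,600,000.00 × ((1 + 0.003)^13 − 1) = $3,600,000.00 × 0.0397098… = $142,955.2088…
Penalties + interest = $1,053,000.0000 + $142,955.2088… = $1,195,955.21

$1,195,955.21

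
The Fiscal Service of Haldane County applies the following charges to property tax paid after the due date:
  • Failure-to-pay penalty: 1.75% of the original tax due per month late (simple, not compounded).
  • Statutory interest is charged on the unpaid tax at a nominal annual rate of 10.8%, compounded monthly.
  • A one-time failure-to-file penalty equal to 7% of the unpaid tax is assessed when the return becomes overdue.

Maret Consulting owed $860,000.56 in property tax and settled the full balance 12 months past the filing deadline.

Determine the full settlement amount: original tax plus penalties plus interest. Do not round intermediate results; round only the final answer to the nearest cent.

$1,198,419.10

Failure-to-file penalty: 7% × $860,000.56 = $60,200.04…
Failure-to-pay penalty: 12 × 1.75% × $860,000.56 = $180,600.12…
Interest (10.8%/yr ÷ 12 = 0.9%/month): $860,000.56 × ((1 + 0.009)^12 − 1) = $97,618.3840…
Total = $860,000.56 + $240,800.1568 + $97,618.3840… = $1,198,419.10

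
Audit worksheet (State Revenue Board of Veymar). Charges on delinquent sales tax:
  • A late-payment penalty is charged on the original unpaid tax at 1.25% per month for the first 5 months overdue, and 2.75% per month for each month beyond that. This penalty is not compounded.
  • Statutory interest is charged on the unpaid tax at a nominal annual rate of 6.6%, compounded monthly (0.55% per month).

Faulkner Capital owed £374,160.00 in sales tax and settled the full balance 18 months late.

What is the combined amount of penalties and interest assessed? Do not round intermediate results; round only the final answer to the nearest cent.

Penalty, months 1–5: 5 × 1.25% × £374,160.00 = £23,385.00
Penalty, months 6–18: 13 × 2.75% × £374,160.00 = £133,762.20
Interest: £374,160.00 × ((1 + 0.0055)^18 − 1) = £374,160.00 × 0.1037669… = £38,825.4067…
Penalties + interest = £157,147.2000 + £38,825.4067… = £195,972.61

£195,972.61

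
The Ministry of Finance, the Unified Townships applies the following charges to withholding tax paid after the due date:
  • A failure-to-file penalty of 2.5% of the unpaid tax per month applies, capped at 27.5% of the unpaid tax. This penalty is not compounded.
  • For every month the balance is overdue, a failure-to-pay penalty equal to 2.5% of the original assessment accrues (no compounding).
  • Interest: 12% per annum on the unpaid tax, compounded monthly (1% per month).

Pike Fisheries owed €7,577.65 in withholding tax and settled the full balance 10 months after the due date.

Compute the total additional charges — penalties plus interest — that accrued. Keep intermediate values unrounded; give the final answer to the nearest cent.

Failure-to-file: 10 × 2.5% × €7,577.65 = €1,894.41… (under the 27.5% cap)
Failure-to-pay penalty: 10 × 2.5% × €7,577.65 = €1,894.41…
Interest: €7,577.65 × ((1 + 0.01)^10 − 1) = €7,577.65 × 0.1046221… = €792.7898…
Penalties + interest = €3,788.8250 + €792.7898… = €4,581.61

€4,581.61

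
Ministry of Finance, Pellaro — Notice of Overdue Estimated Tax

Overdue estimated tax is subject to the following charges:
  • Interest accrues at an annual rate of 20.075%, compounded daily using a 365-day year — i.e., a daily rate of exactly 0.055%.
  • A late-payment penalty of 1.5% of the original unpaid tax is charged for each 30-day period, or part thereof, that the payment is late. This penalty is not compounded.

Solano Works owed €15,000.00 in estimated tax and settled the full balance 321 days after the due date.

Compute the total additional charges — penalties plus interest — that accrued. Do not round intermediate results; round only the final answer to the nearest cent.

Penalty periods: ⌈321/30⌉ = 11; penalty = 11 × 1.5% × €15,000.00 = €2,475.00
Interest: €15,000.00 × ((1 + 0.00055)^321 − 1) = €15,000.00 × 0.19303618… = €2,895.5426…
Penalties + interest = €2,475.0000 + €2,895.5426… = €5,370.54

€5,370.54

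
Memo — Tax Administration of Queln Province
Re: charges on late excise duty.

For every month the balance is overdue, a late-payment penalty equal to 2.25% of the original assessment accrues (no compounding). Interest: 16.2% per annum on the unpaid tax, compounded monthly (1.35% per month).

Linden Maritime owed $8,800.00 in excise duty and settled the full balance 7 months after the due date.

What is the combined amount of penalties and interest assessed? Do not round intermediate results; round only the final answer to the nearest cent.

$2,252.05

Late-payment penalty: 7 × 2.25% × $8,800.00 = $1,386.00
Interest: $8,800.00 × ((1 + 0.0135)^7 − 1) = $8,800.00 × 0.0984145… = $866.0479…
Penalties + interest = $1,386.0000 + $866.0479… = $2,252.05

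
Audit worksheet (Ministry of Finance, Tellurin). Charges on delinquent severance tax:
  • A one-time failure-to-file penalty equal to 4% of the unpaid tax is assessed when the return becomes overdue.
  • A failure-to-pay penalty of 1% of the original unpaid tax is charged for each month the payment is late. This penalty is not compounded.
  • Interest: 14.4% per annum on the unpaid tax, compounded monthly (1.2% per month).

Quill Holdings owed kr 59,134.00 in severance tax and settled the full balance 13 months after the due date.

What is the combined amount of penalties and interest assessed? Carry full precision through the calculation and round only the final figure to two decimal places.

Failure-to-file penalty: 4% × kr 59,134.00 = kr 2,365.36
Failure-to-pay penalty = 1% × kr 59,134.00 × 13 mo = kr 7,687.42
Interest: kr 59,134.00 × ((1 + 0.012)^13 − 1) = kr 59,134.00 × 0.1677414… = kr 9,919.2176…
Penalties + interest = kr 10,052.7800 + kr 9,919.2176… = kr 19,972.00

kr 19,972.00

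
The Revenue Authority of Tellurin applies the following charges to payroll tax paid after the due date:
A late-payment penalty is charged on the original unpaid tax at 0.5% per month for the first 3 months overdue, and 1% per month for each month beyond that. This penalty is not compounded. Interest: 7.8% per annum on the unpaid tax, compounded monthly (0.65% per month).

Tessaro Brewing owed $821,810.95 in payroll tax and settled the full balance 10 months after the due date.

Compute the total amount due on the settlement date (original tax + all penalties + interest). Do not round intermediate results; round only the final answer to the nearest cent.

Penalty, months 1–3: 3 × 0.5% × $821,810.95 = $12,327.16…
Penalty, months 4–10: 7 × 1% × $821,810.95 = $57,526.77…
Interest: $821,810.95 × ((1 + 0.0065)^10 − 1) = $821,810.95 × 0.0669346… = $55,007.5731…
Total = $821,810.95 + $69,853.9308… + $55,007.5731… = $946,672.45

$946,672.45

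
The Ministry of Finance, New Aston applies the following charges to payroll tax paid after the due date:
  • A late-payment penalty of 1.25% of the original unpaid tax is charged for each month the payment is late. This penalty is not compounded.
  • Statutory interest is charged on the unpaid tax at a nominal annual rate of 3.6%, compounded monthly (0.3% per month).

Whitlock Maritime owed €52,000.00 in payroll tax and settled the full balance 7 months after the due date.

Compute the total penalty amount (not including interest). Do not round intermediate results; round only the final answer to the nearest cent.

Late-payment penalty: 7 × 1.25% × €52,000.00 = €4,550.00

€4,550.00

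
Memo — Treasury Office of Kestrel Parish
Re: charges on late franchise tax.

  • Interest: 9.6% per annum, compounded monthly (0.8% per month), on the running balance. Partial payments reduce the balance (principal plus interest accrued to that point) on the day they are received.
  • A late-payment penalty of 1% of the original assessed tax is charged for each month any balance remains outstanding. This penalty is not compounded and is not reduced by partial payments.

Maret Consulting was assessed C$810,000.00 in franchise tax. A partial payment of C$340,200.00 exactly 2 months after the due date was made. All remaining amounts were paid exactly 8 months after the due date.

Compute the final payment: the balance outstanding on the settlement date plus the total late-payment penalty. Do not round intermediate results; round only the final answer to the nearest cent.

C$571,255.28

Balance at month 2: C$810,000.0000 × (1 + 0.008)^2 = C$823,011.8400
After C$340,200.00 payment: C$823,011.8400 − C$340,200.00 = C$482,811.8400
Balance at month 8: C$482,811.8400 × (1 + 0.008)^6 = C$506,455.2814…
Penalty: 8 × 1% × C$810,000.00 = C$64,800.00
Final settlement = outstanding balance + penalty = C$506,455.2814… + C$64,800.00 = C$571,255.28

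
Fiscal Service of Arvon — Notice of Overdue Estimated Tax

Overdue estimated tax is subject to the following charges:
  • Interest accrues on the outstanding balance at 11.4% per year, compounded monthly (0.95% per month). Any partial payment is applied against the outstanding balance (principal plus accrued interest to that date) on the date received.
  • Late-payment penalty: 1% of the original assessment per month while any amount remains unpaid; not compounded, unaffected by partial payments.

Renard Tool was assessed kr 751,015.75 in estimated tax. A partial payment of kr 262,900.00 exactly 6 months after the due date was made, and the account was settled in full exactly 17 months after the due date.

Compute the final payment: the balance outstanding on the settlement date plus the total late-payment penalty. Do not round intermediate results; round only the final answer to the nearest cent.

kr 717,932.29

Balance at month 6: kr 751,015.7500 × (1 + 0.0095)^6 = kr 794,853.3055…
After kr 262,900.00 payment: kr 794,853.3055… − kr 262,900.00 = kr 531,953.3055…
Balance at month 17: kr 531,953.3055… × (1 + 0.0095)^11 = kr 590,259.6119…
Penalty: 17 × 1% × kr 751,015.75 = kr 127,672.68…
Final settlement = outstanding balance + penalty = kr 590,259.6119… + kr 127,672.68… = kr 717,932.29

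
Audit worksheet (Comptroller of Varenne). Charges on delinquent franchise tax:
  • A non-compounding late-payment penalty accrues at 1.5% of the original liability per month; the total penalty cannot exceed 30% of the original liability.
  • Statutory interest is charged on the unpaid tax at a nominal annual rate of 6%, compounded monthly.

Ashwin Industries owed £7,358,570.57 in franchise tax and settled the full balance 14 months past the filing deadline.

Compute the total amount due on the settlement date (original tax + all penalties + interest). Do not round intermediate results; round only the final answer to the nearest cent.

Penalty: 14 × 1.5% × £7,358,570.57 = £1,545,299.82… (below the 30% cap of £2,207,571.17…)
Interest (6%/yr ÷ 12 = 0.5%/month): £7,358,570.57 × ((1 + 0.005)^14 − 1) = £532,180.1530…
Total = £7,358,570.57 + £1,545,299.8197 + £532,180.1530… = £9,436,050.54

£9,436,050.54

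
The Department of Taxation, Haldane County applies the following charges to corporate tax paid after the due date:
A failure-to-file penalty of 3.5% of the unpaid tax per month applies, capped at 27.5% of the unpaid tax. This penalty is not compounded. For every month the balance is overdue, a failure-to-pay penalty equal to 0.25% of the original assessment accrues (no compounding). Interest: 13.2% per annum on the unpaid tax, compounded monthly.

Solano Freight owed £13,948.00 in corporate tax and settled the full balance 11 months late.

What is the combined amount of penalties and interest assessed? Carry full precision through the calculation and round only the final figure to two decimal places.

£6,002.93

Failure-to-file: 11 × 3.5% × £13,948.00 = £5,369.98, capped at 27.5% × £13,948.00 = £3,835.70
Failure-to-pay penalty = 0.25% × £13,948.00 × 11 mo = £383.57
Interest (13.2%/yr ÷ 12 = 1.1%/month): £13,948.00 × ((1 + 0.011)^11 − 1) = £1,783.6636…
Penalties + interest = £4,219.2700 + £1,783.6636… = £6,002.93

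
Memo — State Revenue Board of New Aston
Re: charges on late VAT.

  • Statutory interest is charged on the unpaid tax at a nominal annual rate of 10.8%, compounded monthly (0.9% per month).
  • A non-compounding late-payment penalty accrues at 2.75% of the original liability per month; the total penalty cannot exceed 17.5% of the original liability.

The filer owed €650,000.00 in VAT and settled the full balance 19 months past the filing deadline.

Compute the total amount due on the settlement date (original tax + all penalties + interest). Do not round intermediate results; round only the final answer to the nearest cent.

€884,379.30

Penalty (uncapped): 19 × 2.75% × €650,000.00 = €339,625.00; cap = 17.5% × €650,000.00 = €113,750.00 → penalty = €113,750.00
Interest: €650,000.00 × ((1 + 0.009)^19 − 1) = €650,000.00 × 0.1855835… = €120,629.2963…
Total = €650,000.00 + €113,750.0000 + €120,629.2963… = €884,379.30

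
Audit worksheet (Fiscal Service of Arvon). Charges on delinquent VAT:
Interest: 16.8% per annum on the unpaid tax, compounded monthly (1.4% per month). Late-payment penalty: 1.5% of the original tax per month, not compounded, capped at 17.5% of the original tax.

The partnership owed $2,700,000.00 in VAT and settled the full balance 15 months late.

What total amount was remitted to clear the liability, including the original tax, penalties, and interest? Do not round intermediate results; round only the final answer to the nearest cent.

Penalty (uncapped): 15 × 1.5% × $2,700,000.00 = $607,500.00; cap = 17.5% × $2,700,000.00 = $472,500.00 → penalty = $472,500.00
Interest: $2,700,000.00 × ((1 + 0.014)^15 − 1) = $2,700,000.00 × 0.2318826… = $626,083.0505…
Total = $2,700,000.00 + $472,500.0000 + $626,083.0505… = $3,798,583.05

$3,798,583.05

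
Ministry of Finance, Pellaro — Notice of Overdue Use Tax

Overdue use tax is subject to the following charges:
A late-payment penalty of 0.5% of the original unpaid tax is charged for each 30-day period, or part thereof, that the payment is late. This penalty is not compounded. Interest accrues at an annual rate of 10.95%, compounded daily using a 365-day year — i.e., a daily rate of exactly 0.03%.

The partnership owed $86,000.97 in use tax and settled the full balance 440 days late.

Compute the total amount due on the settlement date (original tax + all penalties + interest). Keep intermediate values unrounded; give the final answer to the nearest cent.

Penalty periods: ⌈440/30⌉ = 15; penalty = 15 × 0.5% × $86,000.97 = $6,450.07…
Interest: $86,000.97 × ((1 + 0.0003)^440 − 1) = $86,000.97 × 0.14108573… = $12,133.5096…
Total = $86,000.97 + $6,450.0728… + $12,133.5096… = $104,584.55

$104,584.55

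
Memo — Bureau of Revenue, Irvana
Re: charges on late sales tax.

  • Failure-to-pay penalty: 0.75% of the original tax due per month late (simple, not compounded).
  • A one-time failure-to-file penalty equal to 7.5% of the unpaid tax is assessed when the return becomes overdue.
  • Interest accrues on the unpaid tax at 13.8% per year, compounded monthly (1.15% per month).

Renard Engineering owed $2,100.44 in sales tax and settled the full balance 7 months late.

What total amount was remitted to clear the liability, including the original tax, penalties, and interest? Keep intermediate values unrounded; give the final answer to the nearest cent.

$2,543.28

Failure-to-file penalty: 7.5% × $2,100.44 = $157.53…
Failure-to-pay penalty: 7 × 0.75% × $2,100.44 = $110.27…
Interest: $2,100.44 × ((1 + 0.0115)^7 − 1) = $2,100.44 × 0.0833311… = $175.0320…
Total = $2,100.44 + $267.8061 + $175.0320… = $2,543.28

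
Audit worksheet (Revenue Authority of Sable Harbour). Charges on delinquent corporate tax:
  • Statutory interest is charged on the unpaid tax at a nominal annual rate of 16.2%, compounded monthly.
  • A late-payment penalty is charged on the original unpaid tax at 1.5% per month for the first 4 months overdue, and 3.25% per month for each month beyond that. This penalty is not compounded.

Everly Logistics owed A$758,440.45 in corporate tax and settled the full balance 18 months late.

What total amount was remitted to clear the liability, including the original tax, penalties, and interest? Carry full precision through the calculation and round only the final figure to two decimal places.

Penalty, months 1–4: 4 × 1.5% × A$758,440.45 = A$45,506.43…
Penalty, months 5–18: 14 × 3.25% × A$758,440.45 = A$345,090.40…
Interest (16.2%/yr ÷ 12 = 1.35%/month): A$758,440.45 × ((1 + 0.0135)^18 − 1) = A$207,052.3551…
Total = A$758,440.45 + A$390,596.8318… + A$207,052.3551… = A$1,356,089.64

A$1,356,089.64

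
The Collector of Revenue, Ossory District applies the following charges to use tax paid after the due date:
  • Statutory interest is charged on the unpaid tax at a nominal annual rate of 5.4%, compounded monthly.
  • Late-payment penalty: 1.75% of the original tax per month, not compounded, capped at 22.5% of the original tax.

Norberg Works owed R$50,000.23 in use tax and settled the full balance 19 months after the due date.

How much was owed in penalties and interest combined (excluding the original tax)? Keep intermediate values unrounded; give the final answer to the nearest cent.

R$15,702.71

Penalty (uncapped): 19 × 1.75% × R$50,000.23 = R$16,625.08…; cap = 22.5% × R$50,000.23 = R$11,250.05… → penalty = R$11,250.05…
Interest (5.4%/yr ÷ 12 = 0.45%/month): R$50,000.23 × ((1 + 0.0045)^19 − 1) = R$4,452.6535…
Penalties + interest = R$11,250.0518… + R$4,452.6535… = R$15,702.71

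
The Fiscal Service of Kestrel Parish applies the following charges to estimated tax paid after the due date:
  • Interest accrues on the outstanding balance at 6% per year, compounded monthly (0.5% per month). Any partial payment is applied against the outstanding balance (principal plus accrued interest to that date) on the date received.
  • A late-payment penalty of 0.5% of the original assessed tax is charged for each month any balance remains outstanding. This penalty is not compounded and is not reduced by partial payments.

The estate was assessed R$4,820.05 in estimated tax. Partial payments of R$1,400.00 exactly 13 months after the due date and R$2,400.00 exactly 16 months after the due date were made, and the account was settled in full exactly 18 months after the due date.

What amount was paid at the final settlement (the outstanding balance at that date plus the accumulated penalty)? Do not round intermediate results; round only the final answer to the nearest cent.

R$1,847.18

Balance at month 13: R$4,820.0500 × (1 + 0.005)^13 = R$5,142.9268…
After R$1,400.00 payment: R$5,142.9268… − R$1,400.00 = R$3,742.9268…
Balance at month 16: R$3,742.9268… × (1 + 0.005)^3 = R$3,799.3519…
After R$2,400.00 payment: R$3,799.3519… − R$2,400.00 = R$1,399.3519…
Balance at month 18: R$1,399.3519… × (1 + 0.005)^2 = R$1,413.3804…
Penalty: 18 × 0.5% × R$4,820.05 = R$433.80…
Final settlement = outstanding balance + penalty = R$1,413.3804… + R$433.80… = R$1,847.18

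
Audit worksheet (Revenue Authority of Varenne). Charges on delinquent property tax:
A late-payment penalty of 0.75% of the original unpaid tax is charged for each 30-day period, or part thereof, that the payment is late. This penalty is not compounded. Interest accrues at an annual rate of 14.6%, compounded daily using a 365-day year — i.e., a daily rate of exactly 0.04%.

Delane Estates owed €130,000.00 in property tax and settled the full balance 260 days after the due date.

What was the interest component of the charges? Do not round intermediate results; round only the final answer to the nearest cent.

€14,245.06

Interest: €130,000.00 × ((1 + 0.0004)^260 − 1) = €130,000.00 × 0.10957738… = €14,245.0596…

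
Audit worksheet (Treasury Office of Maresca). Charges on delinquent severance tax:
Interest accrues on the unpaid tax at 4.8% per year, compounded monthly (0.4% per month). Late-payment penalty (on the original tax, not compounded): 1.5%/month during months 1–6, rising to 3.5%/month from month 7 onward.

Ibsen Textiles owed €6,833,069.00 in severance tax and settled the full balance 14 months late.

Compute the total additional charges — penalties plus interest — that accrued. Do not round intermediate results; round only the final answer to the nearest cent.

€2,920,997.29

Penalty, months 1–6: 6 × 1.5% × €6,833,069.00 = €614,976.21
Penalty, months 7–14: 8 × 3.5% × €6,833,069.00 = €1,913,259.32
Interest: €6,833,069.00 × ((1 + 0.004)^14 − 1) = €6,833,069.00 × 0.0574796… = €392,761.7607…
Penalties + interest = €2,528,235.5300 + €392,761.7607… = €2,920,997.29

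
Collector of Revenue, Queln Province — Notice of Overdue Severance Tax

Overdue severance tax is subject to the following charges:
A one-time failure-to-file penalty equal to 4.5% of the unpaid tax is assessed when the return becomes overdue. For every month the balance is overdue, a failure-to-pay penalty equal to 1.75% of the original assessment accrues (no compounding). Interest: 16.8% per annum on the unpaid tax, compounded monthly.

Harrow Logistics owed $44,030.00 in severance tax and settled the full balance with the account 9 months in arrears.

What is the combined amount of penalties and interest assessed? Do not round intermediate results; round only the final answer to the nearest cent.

$14,784.90

Failure-to-file penalty: 4.5% × $44,030.00 = $1,981.35
Failure-to-pay penalty = 1.75% × $44,030.00 × 9 mo = $6,934.73…
Interest (16.8%/yr ÷ 12 = 1.4%/month): $44,030.00 × ((1 + 0.014)^9 − 1) = $5,868.8206…
Penalties + interest = $8,916.0750 + $5,868.8206… = $14,784.90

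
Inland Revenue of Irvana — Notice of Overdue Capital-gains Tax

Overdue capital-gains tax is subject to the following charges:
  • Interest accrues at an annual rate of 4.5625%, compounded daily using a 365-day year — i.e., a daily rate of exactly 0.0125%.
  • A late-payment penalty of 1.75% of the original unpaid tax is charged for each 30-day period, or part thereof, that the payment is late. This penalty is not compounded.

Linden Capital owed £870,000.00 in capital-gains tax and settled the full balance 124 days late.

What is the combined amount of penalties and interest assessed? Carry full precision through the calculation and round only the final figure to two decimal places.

£89,714.19

Penalty periods: ⌈124/30⌉ = 5; penalty = 5 × 1.75% × £870,000.00 = £76,125.00
Interest: £870,000.00 × ((1 + 0.000125)^124 − 1) = £870,000.00 × 0.01561976… = £13,589.1949…
Penalties + interest = £76,125.0000 + £13,589.1949… = £89,714.19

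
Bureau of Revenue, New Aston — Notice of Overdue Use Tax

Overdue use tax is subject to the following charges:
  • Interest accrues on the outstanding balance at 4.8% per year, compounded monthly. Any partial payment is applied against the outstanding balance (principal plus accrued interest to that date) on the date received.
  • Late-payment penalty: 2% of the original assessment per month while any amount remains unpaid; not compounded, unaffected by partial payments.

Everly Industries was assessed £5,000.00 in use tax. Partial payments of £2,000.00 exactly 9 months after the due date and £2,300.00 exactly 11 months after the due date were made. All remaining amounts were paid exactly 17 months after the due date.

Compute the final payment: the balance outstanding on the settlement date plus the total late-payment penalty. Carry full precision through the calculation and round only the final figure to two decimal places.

Monthly rate = 4.8% ÷ 12 = 0.4%
Balance at month 9: £5,000.0000 × (1 + 0.004)^9 = £5,182.9070…
After £2,000.00 payment: £5,182.9070… − £2,000.00 = £3,182.9070…
Balance at month 11: £3,182.9070… × (1 + 0.004)^2 = £3,208.4212…
After £2,300.00 payment: £3,208.4212… − £2,300.00 = £908.4212…
Balance at month 17: £908.4212… × (1 + 0.004)^6 = £930.4425…
Penalty: 17 × 2% × £5,000.00 = £1,700.00
Final settlement = outstanding balance + penalty = £930.4425… + £1,700.00 = £2,630.44

£2,630.44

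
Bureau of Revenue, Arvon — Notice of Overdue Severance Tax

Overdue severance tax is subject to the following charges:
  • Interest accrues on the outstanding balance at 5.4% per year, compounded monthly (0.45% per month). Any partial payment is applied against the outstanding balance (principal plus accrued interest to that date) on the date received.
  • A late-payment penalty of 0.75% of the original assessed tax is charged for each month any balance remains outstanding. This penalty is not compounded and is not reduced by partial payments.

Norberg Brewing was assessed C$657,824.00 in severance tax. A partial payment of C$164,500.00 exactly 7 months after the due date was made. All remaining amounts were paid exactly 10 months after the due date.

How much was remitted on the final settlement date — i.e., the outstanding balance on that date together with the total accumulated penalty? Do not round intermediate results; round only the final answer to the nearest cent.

Balance at month 7: C$657,824.0000 × (1 + 0.0045)^7 = C$678,827.3032…
After C$164,500.00 payment: C$678,827.3032… − C$164,500.00 = C$514,327.3032…
Balance at month 10: C$514,327.3032… × (1 + 0.0045)^3 = C$521,302.0140…
Penalty: 10 × 0.75% × C$657,824.00 = C$49,336.80
Final settlement = outstanding balance + penalty = C$521,302.0140… + C$49,336.80 = C$570,638.81

C$570,638.81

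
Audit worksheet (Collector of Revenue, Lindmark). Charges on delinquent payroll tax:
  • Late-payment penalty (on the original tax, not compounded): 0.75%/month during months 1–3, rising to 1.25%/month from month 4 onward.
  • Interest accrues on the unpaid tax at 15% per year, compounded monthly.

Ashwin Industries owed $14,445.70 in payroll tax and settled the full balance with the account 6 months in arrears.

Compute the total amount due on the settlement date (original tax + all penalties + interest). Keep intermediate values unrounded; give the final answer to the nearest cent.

$16,430.30

Penalty, months 1–3: 3 × 0.75% × $14,445.70 = $325.03…
Penalty, months 4–6: 3 × 1.25% × $14,445.70 = $541.71…
Interest (15%/yr ÷ 12 = 1.25%/month): $14,445.70 × ((1 + 0.0125)^6 − 1) = $1,117.8542…
Total = $14,445.70 + $866.7420 + $1,117.8542… = $16,430.30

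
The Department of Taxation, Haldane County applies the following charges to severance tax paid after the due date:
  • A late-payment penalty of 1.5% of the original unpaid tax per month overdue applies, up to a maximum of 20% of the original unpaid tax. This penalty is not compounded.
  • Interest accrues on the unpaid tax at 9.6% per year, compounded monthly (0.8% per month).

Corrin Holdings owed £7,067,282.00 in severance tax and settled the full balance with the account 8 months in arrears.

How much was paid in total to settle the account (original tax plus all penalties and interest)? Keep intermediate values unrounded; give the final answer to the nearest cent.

£8,380,531.13

Penalty: 8 × 1.5% × £7,067,282.00 = £848,073.84 (below the 20% cap of £1,413,456.40)
Interest: £7,067,282.00 × ((1 + 0.008)^8 − 1) = £7,067,282.00 × 0.0658210… = £465,175.2898…
Total = £7,067,282.00 + £848,073.8400 + £465,175.2898… = £8,380,531.13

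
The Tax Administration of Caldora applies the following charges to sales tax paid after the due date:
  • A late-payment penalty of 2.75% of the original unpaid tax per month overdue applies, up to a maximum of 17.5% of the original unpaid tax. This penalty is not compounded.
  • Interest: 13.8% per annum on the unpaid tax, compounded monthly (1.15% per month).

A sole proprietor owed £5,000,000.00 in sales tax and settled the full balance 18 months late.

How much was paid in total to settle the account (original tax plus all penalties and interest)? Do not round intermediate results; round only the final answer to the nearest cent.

Penalty (uncapped): 18 × 2.75% × £5,000,000.00 = £2,475,000.00; cap = 17.5% × £5,000,000.00 = £875,000.00 → penalty = £875,000.00
Interest: £5,000,000.00 × ((1 + 0.0115)^18 − 1) = £5,000,000.00 × 0.2285306… = £1,142,652.8536…
Total = £5,000,000.00 + £875,000.0000 + £1,142,652.8536… = £7,017,652.85

£7,017,652.85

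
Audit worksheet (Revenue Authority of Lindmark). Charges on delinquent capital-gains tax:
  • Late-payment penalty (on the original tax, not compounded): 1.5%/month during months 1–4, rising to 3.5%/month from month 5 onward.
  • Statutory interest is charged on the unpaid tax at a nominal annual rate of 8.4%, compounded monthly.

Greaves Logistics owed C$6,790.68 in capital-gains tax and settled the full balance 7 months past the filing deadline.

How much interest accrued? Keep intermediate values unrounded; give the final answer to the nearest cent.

C$339.81

Interest (8.4%/yr ÷ 12 = 0.7%/month): C$6,790.68 × ((1 + 0.007)^7 − 1) = C$339.8130…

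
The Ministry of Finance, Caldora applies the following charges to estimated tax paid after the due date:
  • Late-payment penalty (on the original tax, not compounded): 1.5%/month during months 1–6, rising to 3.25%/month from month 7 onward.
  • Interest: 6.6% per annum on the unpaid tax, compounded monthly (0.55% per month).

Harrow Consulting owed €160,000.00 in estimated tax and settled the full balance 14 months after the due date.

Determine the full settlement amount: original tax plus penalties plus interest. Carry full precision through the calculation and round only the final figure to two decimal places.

Penalty, months 1–6: 6 × 1.5% × €160,000.00 = €14,400.00
Penalty, months 7–14: 8 × 3.25% × €160,000.00 = €41,600.00
Interest: €160,000.00 × ((1 + 0.0055)^14 − 1) = €160,000.00 × 0.0798142… = €12,770.2779…
Total = €160,000.00 + €56,000.0000 + €12,770.2779… = €228,770.28

€228,770.28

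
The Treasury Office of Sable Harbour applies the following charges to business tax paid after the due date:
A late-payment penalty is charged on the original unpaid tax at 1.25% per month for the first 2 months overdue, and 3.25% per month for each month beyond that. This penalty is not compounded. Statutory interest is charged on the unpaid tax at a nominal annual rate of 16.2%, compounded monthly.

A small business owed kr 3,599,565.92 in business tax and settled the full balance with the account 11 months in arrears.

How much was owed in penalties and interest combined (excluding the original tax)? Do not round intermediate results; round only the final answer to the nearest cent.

kr 1,714,980.36

Penalty, months 1–2: 2 × 1.25% × kr 3,599,565.92 = kr 89,989.15…
Penalty, months 3–11: 9 × 3.25% × kr 3,599,565.92 = kr 1,052,873.03…
Interest (16.2%/yr ÷ 12 = 1.35%/month): kr 3,599,565.92 × ((1 + 0.0135)^11 − 1) = kr 572,118.1851…
Penalties + interest = kr 1,142,862.1796 + kr 572,118.1851… = kr 1,714,980.36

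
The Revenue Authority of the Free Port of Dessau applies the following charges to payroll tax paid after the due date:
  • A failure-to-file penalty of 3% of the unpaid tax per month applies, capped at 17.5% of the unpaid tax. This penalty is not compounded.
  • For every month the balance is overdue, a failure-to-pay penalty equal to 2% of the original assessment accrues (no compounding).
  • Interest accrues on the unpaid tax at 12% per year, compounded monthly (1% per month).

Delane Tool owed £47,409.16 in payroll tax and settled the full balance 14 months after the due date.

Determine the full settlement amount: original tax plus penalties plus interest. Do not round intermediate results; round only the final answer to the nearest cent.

£76,066.77

Failure-to-file: 14 × 3% × £47,409.16 = £19,911.85…, capped at 17.5% × £47,409.16 = £8,296.60…
Failure-to-pay penalty: 14 × 2% × £47,409.16 = £13,274.56…
Interest: £47,409.16 × ((1 + 0.01)^14 − 1) = £47,409.16 × 0.1494742… = £7,086.4469…
Total = £47,409.16 + £21,571.1678 + £7,086.4469… = £76,066.77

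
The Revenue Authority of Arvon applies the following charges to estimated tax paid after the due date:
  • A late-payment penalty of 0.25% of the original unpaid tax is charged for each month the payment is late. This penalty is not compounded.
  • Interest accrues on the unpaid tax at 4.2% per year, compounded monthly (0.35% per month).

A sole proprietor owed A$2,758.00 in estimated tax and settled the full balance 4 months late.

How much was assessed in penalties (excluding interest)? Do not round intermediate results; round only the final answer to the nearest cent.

Late-payment penalty = 0.25% × A$2,758.00 × 4 mo = A$27.58

A$27.58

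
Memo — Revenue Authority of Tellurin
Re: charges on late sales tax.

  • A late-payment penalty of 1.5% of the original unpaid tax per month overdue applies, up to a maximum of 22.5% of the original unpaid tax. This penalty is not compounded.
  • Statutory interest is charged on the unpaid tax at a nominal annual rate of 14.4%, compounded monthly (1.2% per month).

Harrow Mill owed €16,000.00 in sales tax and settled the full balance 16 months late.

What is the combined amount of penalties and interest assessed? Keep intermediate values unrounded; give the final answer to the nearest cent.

€6,964.58

Penalty (uncapped): 16 × 1.5% × €16,000.00 = €3,840.00; cap = 22.5% × €16,000.00 = €3,600.00 → penalty = €3,600.00
Interest: €16,000.00 × ((1 + 0.012)^16 − 1) = €16,000.00 × 0.2102865… = €3,364.5845…
Penalties + interest = €3,600.0000 + €3,364.5845… = €6,964.58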